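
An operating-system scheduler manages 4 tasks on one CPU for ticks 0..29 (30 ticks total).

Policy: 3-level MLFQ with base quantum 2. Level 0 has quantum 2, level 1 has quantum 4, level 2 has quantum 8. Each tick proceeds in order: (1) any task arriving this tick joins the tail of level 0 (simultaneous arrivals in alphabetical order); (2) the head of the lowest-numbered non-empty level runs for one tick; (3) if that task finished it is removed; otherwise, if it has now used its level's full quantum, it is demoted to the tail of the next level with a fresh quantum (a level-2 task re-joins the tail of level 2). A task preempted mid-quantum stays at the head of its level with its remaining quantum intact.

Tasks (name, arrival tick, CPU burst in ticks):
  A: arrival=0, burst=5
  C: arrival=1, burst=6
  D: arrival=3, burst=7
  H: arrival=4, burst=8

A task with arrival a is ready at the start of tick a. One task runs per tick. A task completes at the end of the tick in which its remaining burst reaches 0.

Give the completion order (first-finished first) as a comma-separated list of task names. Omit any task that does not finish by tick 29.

completion order = A, C, D, H

t=0: L0/L1/L2 = A/-/- → run A
t=1: L0/L1/L2 = AC/-/- → run A
t=2: L0/L1/L2 = C/A/- → run C
t=3: L0/L1/L2 = CD/A/- → run C
t=4: L0/L1/L2 = DH/AC/- → run D
t=5: L0/L1/L2 = DH/AC/- → run D
t=6: L0/L1/L2 = H/ACD/- → run H
t=7: L0/L1/L2 = H/ACD/- → run H
t=8: L0/L1/L2 = -/ACDH/- → run A
t=9: L0/L1/L2 = -/ACDH/- → run A
t=10: L0/L1/L2 = -/ACDH/- → run A
t=11: L0/L1/L2 = -/CDH/- → run C
t=12: L0/L1/L2 = -/CDH/- → run C
t=13: L0/L1/L2 = -/CDH/- → run C
t=14: L0/L1/L2 = -/CDH/- → run C
t=15: L0/L1/L2 = -/DH/- → run D
t=16: L0/L1/L2 = -/DH/- → run D
t=17: L0/L1/L2 = -/DH/- → run D
t=18: L0/L1/L2 = -/DH/- → run D
t=19: L0/L1/L2 = -/H/D → run H
t=20: L0/L1/L2 = -/H/D → run H
t=21: L0/L1/L2 = -/H/D → run H
t=22: L0/L1/L2 = -/H/D → run H
t=23: L0/L1/L2 = -/-/DH → run D
t=24: L0/L1/L2 = -/-/H → run H
t=25: L0/L1/L2 = -/-/H → run H
t=26: (idle)
t=27: (idle)
t=28: (idle)
t=29: (idle)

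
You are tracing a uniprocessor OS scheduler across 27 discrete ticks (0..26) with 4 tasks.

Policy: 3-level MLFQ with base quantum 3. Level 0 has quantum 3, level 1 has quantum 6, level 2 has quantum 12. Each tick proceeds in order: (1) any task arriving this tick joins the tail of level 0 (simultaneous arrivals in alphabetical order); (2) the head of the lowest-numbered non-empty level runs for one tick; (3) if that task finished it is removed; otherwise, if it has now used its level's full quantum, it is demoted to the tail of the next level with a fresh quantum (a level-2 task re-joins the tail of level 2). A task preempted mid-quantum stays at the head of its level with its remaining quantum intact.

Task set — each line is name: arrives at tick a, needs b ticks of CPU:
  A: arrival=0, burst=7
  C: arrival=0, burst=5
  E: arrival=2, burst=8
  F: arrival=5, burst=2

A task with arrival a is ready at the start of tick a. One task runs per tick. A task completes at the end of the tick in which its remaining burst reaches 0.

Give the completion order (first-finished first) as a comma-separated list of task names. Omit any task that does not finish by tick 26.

t=0: L0/L1/L2 = AC/-/- → run A
t=1: L0/L1/L2 = AC/-/- → run A
t=2: L0/L1/L2 = ACE/-/- → run A
t=3: L0/L1/L2 = CE/A/- → run C
t=4: L0/L1/L2 = CE/A/- → run C
t=5: L0/L1/L2 = CEF/A/- → run C
t=6: L0/L1/L2 = EF/AC/- → run E
t=7: L0/L1/L2 = EF/AC/- → run E
t=8: L0/L1/L2 = EF/AC/- → run E
t=9: L0/L1/L2 = F/ACE/- → run F
t=10: L0/L1/L2 = F/ACE/- → run F
t=11: L0/L1/L2 = -/ACE/- → run A
t=12: L0/L1/L2 = -/ACE/- → run A
t=13: L0/L1/L2 = -/ACE/- → run A
t=14: L0/L1/L2 = -/ACE/- → run A
t=15: L0/L1/L2 = -/CE/- → run C
t=16: L0/L1/L2 = -/CE/- → run C
t=17: L0/L1/L2 = -/E/- → run E
t=18: L0/L1/L2 = -/E/- → run E
t=19: L0/L1/L2 = -/E/- → run E
t=20: L0/L1/L2 = -/E/- → run E
t=21: L0/L1/L2 = -/E/- → run E
t=22: (idle)
t=23: (idle)
t=24: (idle)
t=25: (idle)
t=26: (idle)

completion order = F, A, C, E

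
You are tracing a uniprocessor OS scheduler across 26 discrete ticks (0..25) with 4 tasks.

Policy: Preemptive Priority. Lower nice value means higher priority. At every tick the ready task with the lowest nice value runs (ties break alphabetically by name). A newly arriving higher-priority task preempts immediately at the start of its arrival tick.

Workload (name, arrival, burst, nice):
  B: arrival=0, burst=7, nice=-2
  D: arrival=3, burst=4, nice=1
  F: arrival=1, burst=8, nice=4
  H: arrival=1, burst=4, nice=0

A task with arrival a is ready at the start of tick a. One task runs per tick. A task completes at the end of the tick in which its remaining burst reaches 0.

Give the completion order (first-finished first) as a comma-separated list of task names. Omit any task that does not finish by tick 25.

t=0: ready={B} → run B
t=1: ready={B,F,H} → run B
t=2: ready={B,F,H} → run B
t=3: ready={B,D,F,H} → run B
t=4: ready={B,D,F,H} → run B
t=5: ready={B,D,F,H} → run B
t=6: ready={B,D,F,H} → run B
t=7: ready={D,F,H} → run H
t=8: ready={D,F,H} → run H
t=9: ready={D,F,H} → run H
t=10: ready={D,F,H} → run H
t=11: ready={D,F} → run D
t=12: ready={D,F} → run D
t=13: ready={D,F} → run D
t=14: ready={D,F} → run D
t=15: ready={F} → run F
t=16: ready={F} → run F
t=17: ready={F} → run F
t=18: ready={F} → run F
t=19: ready={F} → run F
t=20: ready={F} → run F
t=21: ready={F} → run F
t=22: ready={F} → run F
t=23: (idle)
t=24: (idle)
t=25: (idle)

completion order = B, H, D, F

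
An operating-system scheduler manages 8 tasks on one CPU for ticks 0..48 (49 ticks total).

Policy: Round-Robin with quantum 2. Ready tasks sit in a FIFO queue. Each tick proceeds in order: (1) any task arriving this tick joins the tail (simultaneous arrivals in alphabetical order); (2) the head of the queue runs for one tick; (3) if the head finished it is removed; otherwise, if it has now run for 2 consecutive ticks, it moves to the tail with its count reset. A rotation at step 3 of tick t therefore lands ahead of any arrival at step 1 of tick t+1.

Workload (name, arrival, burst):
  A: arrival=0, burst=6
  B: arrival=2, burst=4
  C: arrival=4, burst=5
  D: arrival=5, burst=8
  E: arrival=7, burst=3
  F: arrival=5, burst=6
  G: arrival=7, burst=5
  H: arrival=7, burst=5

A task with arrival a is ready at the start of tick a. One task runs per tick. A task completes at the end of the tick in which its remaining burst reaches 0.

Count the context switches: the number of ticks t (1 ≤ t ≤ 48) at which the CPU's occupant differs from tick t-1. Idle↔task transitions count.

t=0: queue=[A] q_used=0 → run A
t=1: queue=[A] q_used=1 → run A
t=2: queue=[A,B] q_used=0 → run A
t=3: queue=[A,B] q_used=1 → run A
t=4: queue=[B,A,C] q_used=0 → run B
t=5: queue=[B,A,C,D,F] q_used=1 → run B
t=6: queue=[A,C,D,F,B] q_used=0 → run A
t=7: queue=[A,C,D,F,B,E,G,H] q_used=1 → run A
t=8: queue=[C,D,F,B,E,G,H] q_used=0 → run C
t=9: queue=[C,D,F,B,E,G,H] q_used=1 → run C
t=10: queue=[D,F,B,E,G,H,C] q_used=0 → run D
t=11: queue=[D,F,B,E,G,H,C] q_used=1 → run D
t=12: queue=[F,B,E,G,H,C,D] q_used=0 → run F
t=13: queue=[F,B,E,G,H,C,D] q_used=1 → run F
t=14: queue=[B,E,G,H,C,D,F] q_used=0 → run B
t=15: queue=[B,E,G,H,C,D,F] q_used=1 → run B
t=16: queue=[E,G,H,C,D,F] q_used=0 → run E
t=17: queue=[E,G,H,C,D,F] q_used=1 → run E
t=18: queue=[G,H,C,D,F,E] q_used=0 → run G
t=19: queue=[G,H,C,D,F,E] q_used=1 → run G
t=20: queue=[H,C,D,F,E,G] q_used=0 → run H
t=21: queue=[H,C,D,F,E,G] q_used=1 → run H
t=22: queue=[C,D,F,E,G,H] q_used=0 → run C
t=23: queue=[C,D,F,E,G,H] q_used=1 → run C
t=24: queue=[D,F,E,G,H,C] q_used=0 → run D
t=25: queue=[D,F,E,G,H,C] q_used=1 → run D
t=26: queue=[F,E,G,H,C,D] q_used=0 → run F
t=27: queue=[F,E,G,H,C,D] q_used=1 → run F
t=28: queue=[E,G,H,C,D,F] q_used=0 → run E
t=29: queue=[G,H,C,D,F] q_used=0 → run G
t=30: queue=[G,H,C,D,F] q_used=1 → run G
t=31: queue=[H,C,D,F,G] q_used=0 → run H
t=32: queue=[H,C,D,F,G] q_used=1 → run H
t=33: queue=[C,D,F,G,H] q_used=0 → run C
t=34: queue=[D,F,G,H] q_used=0 → run D
t=35: queue=[D,F,G,H] q_used=1 → run D
t=36: queue=[F,G,H,D] q_used=0 → run F
t=37: queue=[F,G,H,D] q_used=1 → run F
t=38: queue=[G,H,D] q_used=0 → run G
t=39: queue=[H,D] q_used=0 → run H
t=40: queue=[D] q_used=0 → run D
t=41: queue=[D] q_used=1 → run D
t=42: (idle)
t=43: (idle)
t=44: (idle)
t=45: (idle)
t=46: (idle)
t=47: (idle)
t=48: (idle)

context switches = 22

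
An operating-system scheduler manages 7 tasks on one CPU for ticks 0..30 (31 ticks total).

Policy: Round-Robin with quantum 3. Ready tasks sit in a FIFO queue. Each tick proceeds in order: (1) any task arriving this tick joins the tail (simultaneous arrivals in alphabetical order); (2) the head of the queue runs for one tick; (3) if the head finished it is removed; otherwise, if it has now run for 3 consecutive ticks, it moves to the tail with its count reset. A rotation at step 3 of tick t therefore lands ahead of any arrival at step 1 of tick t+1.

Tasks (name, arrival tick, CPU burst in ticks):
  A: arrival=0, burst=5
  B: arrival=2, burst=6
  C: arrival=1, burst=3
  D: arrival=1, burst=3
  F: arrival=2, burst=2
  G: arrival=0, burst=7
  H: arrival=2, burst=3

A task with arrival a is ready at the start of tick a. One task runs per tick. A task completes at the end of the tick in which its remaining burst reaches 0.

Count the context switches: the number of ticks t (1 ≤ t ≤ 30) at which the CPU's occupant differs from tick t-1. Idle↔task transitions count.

context switches = 11

t=0: queue=[A,G] q_used=0 → run A
t=1: queue=[A,G,C,D] q_used=1 → run A
t=2: queue=[A,G,C,D,B,F,H] q_used=2 → run A
t=3: queue=[G,C,D,B,F,H,A] q_used=0 → run G
t=4: queue=[G,C,D,B,F,H,A] q_used=1 → run G
t=5: queue=[G,C,D,B,F,H,A] q_used=2 → run G
t=6: queue=[C,D,B,F,H,A,G] q_used=0 → run C
t=7: queue=[C,D,B,F,H,A,G] q_used=1 → run C
t=8: queue=[C,D,B,F,H,A,G] q_used=2 → run C
t=9: queue=[D,B,F,H,A,G] q_used=0 → run D
t=10: queue=[D,B,F,H,A,G] q_used=1 → run D
t=11: queue=[D,B,F,H,A,G] q_used=2 → run D
t=12: queue=[B,F,H,A,G] q_used=0 → run B
t=13: queue=[B,F,H,A,G] q_used=1 → run B
t=14: queue=[B,F,H,A,G] q_used=2 → run B
t=15: queue=[F,H,A,G,B] q_used=0 → run F
t=16: queue=[F,H,A,G,B] q_used=1 → run F
t=17: queue=[H,A,G,B] q_used=0 → run H
t=18: queue=[H,A,G,B] q_used=1 → run H
t=19: queue=[H,A,G,B] q_used=2 → run H
t=20: queue=[A,G,B] q_used=0 → run A
t=21: queue=[A,G,B] q_used=1 → run A
t=22: queue=[G,B] q_used=0 → run G
t=23: queue=[G,B] q_used=1 → run G
t=24: queue=[G,B] q_used=2 → run G
t=25: queue=[B,G] q_used=0 → run B
t=26: queue=[B,G] q_used=1 → run B
t=27: queue=[B,G] q_used=2 → run B
t=28: queue=[G] q_used=0 → run G
t=29: (idle)
t=30: (idle)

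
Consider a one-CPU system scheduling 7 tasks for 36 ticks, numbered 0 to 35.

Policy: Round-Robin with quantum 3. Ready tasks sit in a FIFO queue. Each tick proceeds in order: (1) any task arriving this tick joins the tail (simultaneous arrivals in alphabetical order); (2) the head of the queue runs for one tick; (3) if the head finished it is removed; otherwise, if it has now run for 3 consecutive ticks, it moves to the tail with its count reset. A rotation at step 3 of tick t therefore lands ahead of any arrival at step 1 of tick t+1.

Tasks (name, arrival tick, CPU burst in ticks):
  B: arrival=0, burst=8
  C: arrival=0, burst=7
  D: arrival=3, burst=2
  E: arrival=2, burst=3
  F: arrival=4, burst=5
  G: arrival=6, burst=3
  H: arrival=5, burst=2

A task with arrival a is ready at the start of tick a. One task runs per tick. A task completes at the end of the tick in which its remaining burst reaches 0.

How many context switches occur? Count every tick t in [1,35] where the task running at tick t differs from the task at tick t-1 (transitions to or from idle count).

context switches = 12

t=0: queue=[B,C] q_used=0 → run B
t=1: queue=[B,C] q_used=1 → run B
t=2: queue=[B,C,E] q_used=2 → run B
t=3: queue=[C,E,B,D] q_used=0 → run C
t=4: queue=[C,E,B,D,F] q_used=1 → run C
t=5: queue=[C,E,B,D,F,H] q_used=2 → run C
t=6: queue=[E,B,D,F,H,C,G] q_used=0 → run E
t=7: queue=[E,B,D,F,H,C,G] q_used=1 → run E
t=8: queue=[E,B,D,F,H,C,G] q_used=2 → run E
t=9: queue=[B,D,F,H,C,G] q_used=0 → run B
t=10: queue=[B,D,F,H,C,G] q_used=1 → run B
t=11: queue=[B,D,F,H,C,G] q_used=2 → run B
t=12: queue=[D,F,H,C,G,B] q_used=0 → run D
t=13: queue=[D,F,H,C,G,B] q_used=1 → run D
t=14: queue=[F,H,C,G,B] q_used=0 → run F
t=15: queue=[F,H,C,G,B] q_used=1 → run F
t=16: queue=[F,H,C,G,B] q_used=2 → run F
t=17: queue=[H,C,G,B,F] q_used=0 → run H
t=18: queue=[H,C,G,B,F] q_used=1 → run H
t=19: queue=[C,G,B,F] q_used=0 → run C
t=20: queue=[C,G,B,F] q_used=1 → run C
t=21: queue=[C,G,B,F] q_used=2 → run C
t=22: queue=[G,B,F,C] q_used=0 → run G
t=23: queue=[G,B,F,C] q_used=1 → run G
t=24: queue=[G,B,F,C] q_used=2 → run G
t=25: queue=[B,F,C] q_used=0 → run B
t=26: queue=[B,F,C] q_used=1 → run B
t=27: queue=[F,C] q_used=0 → run F
t=28: queue=[F,C] q_used=1 → run F
t=29: queue=[C] q_used=0 → run C
t=30: (idle)
t=31: (idle)
t=32: (idle)
t=33: (idle)
t=34: (idle)
t=35: (idle)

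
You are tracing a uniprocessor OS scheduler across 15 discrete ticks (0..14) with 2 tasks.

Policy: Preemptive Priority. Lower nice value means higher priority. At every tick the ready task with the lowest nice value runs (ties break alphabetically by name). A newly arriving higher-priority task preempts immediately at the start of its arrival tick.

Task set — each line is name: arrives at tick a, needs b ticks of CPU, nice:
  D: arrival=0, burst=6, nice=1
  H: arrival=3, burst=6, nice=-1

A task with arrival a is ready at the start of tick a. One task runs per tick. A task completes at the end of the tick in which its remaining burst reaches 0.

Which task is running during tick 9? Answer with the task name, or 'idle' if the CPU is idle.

running at tick 9 = D

t=0: ready={D} → run D
t=1: ready={D} → run D
t=2: ready={D} → run D
t=3: ready={D,H} → run H
t=4: ready={D,H} → run H
t=5: ready={D,H} → run H
t=6: ready={D,H} → run H
t=7: ready={D,H} → run H
t=8: ready={D,H} → run H
t=9: ready={D} → run D
t=10: ready={D} → run D
t=11: ready={D} → run D
t=12: (idle)
t=13: (idle)
t=14: (idle)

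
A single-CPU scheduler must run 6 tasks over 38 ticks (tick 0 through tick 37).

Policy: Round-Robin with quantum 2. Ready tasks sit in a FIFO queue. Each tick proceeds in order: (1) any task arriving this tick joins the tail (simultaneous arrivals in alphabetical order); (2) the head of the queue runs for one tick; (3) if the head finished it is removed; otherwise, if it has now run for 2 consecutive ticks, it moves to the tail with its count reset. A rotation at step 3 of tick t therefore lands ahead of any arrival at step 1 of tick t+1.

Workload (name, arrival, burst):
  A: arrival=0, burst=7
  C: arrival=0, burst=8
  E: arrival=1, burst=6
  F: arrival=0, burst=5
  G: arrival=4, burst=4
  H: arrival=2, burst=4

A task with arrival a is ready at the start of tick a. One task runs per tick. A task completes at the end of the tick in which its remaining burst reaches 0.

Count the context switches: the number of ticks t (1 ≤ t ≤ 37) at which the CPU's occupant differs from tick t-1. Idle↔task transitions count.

context switches = 18

t=0: queue=[A,C,F] q_used=0 → run A
t=1: queue=[A,C,F,E] q_used=1 → run A
t=2: queue=[C,F,E,A,H] q_used=0 → run C
t=3: queue=[C,F,E,A,H] q_used=1 → run C
t=4: queue=[F,E,A,H,C,G] q_used=0 → run F
t=5: queue=[F,E,A,H,C,G] q_used=1 → run F
t=6: queue=[E,A,H,C,G,F] q_used=0 → run E
t=7: queue=[E,A,H,C,G,F] q_used=1 → run E
t=8: queue=[A,H,C,G,F,E] q_used=0 → run A
t=9: queue=[A,H,C,G,F,E] q_used=1 → run A
t=10: queue=[H,C,G,F,E,A] q_used=0 → run H
t=11: queue=[H,C,G,F,E,A] q_used=1 → run H
t=12: queue=[C,G,F,E,A,H] q_used=0 → run C
t=13: queue=[C,G,F,E,A,H] q_used=1 → run C
t=14: queue=[G,F,E,A,H,C] q_used=0 → run G
t=15: queue=[G,F,E,A,H,C] q_used=1 → run G
t=16: queue=[F,E,A,H,C,G] q_used=0 → run F
t=17: queue=[F,E,A,H,C,G] q_used=1 → run F
t=18: queue=[E,A,H,C,G,F] q_used=0 → run E
t=19: queue=[E,A,H,C,G,F] q_used=1 → run E
t=20: queue=[A,H,C,G,F,E] q_used=0 → run A
t=21: queue=[A,H,C,G,F,E] q_used=1 → run A
t=22: queue=[H,C,G,F,E,A] q_used=0 → run H
t=23: queue=[H,C,G,F,E,A] q_used=1 → run H
t=24: queue=[C,G,F,E,A] q_used=0 → run C
t=25: queue=[C,G,F,E,A] q_used=1 → run C
t=26: queue=[G,F,E,A,C] q_used=0 → run G
t=27: queue=[G,F,E,A,C] q_used=1 → run G
t=28: queue=[F,E,A,C] q_used=0 → run F
t=29: queue=[E,A,C] q_used=0 → run E
t=30: queue=[E,A,C] q_used=1 → run E
t=31: queue=[A,C] q_used=0 → run A
t=32: queue=[C] q_used=0 → run C
t=33: queue=[C] q_used=1 → run C
t=34: (idle)
t=35: (idle)
t=36: (idle)
t=37: (idle)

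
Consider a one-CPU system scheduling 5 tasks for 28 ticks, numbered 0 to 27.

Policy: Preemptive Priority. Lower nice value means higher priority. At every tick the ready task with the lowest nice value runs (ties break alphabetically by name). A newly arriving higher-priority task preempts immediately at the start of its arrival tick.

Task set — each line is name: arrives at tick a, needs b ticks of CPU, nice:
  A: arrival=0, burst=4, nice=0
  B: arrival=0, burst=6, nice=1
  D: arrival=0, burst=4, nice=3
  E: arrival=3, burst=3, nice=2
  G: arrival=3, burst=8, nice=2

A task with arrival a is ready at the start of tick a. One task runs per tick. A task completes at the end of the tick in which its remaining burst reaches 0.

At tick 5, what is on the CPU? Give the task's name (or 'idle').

running at tick 5 = B

t=0: ready={A,B,D} → run A
t=1: ready={A,B,D} → run A
t=2: ready={A,B,D} → run A
t=3: ready={A,B,D,E,G} → run A
t=4: ready={B,D,E,G} → run B
t=5: ready={B,D,E,G} → run B
t=6: ready={B,D,E,G} → run B
t=7: ready={B,D,E,G} → run B
t=8: ready={B,D,E,G} → run B
t=9: ready={B,D,E,G} → run B
t=10: ready={D,E,G} → run E
t=11: ready={D,E,G} → run E
t=12: ready={D,E,G} → run E
t=13: ready={D,G} → run G
t=14: ready={D,G} → run G
t=15: ready={D,G} → run G
t=16: ready={D,G} → run G
t=17: ready={D,G} → run G
t=18: ready={D,G} → run G
t=19: ready={D,G} → run G
t=20: ready={D,G} → run G
t=21: ready={D} → run D
t=22: ready={D} → run D
t=23: ready={D} → run D
t=24: ready={D} → run D
t=25: (idle)
t=26: (idle)
t=27: (idle)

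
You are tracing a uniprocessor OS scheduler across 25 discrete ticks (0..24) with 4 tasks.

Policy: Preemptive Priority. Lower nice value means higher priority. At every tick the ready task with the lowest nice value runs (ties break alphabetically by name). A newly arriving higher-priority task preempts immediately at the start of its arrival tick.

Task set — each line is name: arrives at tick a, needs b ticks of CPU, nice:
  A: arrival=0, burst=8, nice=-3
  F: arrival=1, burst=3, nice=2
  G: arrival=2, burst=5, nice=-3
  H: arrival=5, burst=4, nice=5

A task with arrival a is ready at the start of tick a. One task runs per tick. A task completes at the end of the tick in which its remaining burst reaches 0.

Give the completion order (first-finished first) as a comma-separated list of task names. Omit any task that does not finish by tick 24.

t=0: ready={A} → run A
t=1: ready={A,F} → run A
t=2: ready={A,F,G} → run A
t=3: ready={A,F,G} → run A
t=4: ready={A,F,G} → run A
t=5: ready={A,F,G,H} → run A
t=6: ready={A,F,G,H} → run A
t=7: ready={A,F,G,H} → run A
t=8: ready={F,G,H} → run G
t=9: ready={F,G,H} → run G
t=10: ready={F,G,H} → run G
t=11: ready={F,G,H} → run G
t=12: ready={F,G,H} → run G
t=13: ready={F,H} → run F
t=14: ready={F,H} → run F
t=15: ready={F,H} → run F
t=16: ready={H} → run H
t=17: ready={H} → run H
t=18: ready={H} → run H
t=19: ready={H} → run H
t=20: (idle)
t=21: (idle)
t=22: (idle)
t=23: (idle)
t=24: (idle)

completion order = A, G, F, H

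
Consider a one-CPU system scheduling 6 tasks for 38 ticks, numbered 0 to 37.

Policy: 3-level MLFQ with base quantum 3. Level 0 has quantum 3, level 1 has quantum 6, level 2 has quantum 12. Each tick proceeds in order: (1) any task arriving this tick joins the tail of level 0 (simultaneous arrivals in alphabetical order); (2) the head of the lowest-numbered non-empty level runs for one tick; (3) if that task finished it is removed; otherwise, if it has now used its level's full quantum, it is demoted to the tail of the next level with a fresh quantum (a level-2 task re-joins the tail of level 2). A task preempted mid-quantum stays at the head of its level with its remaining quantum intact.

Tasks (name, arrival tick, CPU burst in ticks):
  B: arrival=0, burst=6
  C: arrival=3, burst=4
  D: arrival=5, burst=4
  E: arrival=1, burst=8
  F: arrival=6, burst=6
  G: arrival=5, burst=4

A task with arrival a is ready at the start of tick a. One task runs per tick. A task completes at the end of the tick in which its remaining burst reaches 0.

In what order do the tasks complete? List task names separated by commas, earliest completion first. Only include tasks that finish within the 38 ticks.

t=0: L0/L1/L2 = B/-/- → run B
t=1: L0/L1/L2 = BE/-/- → run B
t=2: L0/L1/L2 = BE/-/- → run B
t=3: L0/L1/L2 = EC/B/- → run E
t=4: L0/L1/L2 = EC/B/- → run E
t=5: L0/L1/L2 = ECDG/B/- → run E
t=6: L0/L1/L2 = CDGF/BE/- → run C
t=7: L0/L1/L2 = CDGF/BE/- → run C
t=8: L0/L1/L2 = CDGF/BE/- → run C
t=9: L0/L1/L2 = DGF/BEC/- → run D
t=10: L0/L1/L2 = DGF/BEC/- → run D
t=11: L0/L1/L2 = DGF/BEC/- → run D
t=12: L0/L1/L2 = GF/BECD/- → run G
t=13: L0/L1/L2 = GF/BECD/- → run G
t=14: L0/L1/L2 = GF/BECD/- → run G
t=15: L0/L1/L2 = F/BECDG/- → run F
t=16: L0/L1/L2 = F/BECDG/- → run F
t=17: L0/L1/L2 = F/BECDG/- → run F
t=18: L0/L1/L2 = -/BECDGF/- → run B
t=19: L0/L1/L2 = -/BECDGF/- → run B
t=20: L0/L1/L2 = -/BECDGF/- → run B
t=21: L0/L1/L2 = -/ECDGF/- → run E
t=22: L0/L1/L2 = -/ECDGF/- → run E
t=23: L0/L1/L2 = -/ECDGF/- → run E
t=24: L0/L1/L2 = -/ECDGF/- → run E
t=25: L0/L1/L2 = -/ECDGF/- → run E
t=26: L0/L1/L2 = -/CDGF/- → run C
t=27: L0/L1/L2 = -/DGF/- → run D
t=28: L0/L1/L2 = -/GF/- → run G
t=29: L0/L1/L2 = -/F/- → run F
t=30: L0/L1/L2 = -/F/- → run F
t=31: L0/L1/L2 = -/F/- → run F
t=32: (idle)
t=33: (idle)
t=34: (idle)
t=35: (idle)
t=36: (idle)
t=37: (idle)

completion order = B, E, C, D, G, F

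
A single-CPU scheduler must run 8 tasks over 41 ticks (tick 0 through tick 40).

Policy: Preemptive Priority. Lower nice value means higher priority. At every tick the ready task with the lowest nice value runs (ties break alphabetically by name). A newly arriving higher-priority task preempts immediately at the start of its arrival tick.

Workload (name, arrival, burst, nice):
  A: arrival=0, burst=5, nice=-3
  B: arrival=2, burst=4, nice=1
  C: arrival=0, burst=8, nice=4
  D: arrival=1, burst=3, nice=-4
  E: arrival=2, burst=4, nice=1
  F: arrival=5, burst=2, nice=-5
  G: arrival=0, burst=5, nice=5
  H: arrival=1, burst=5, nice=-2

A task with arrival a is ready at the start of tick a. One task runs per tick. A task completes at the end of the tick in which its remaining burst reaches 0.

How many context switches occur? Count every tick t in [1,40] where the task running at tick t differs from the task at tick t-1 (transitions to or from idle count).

context switches = 10

t=0: ready={A,C,G} → run A
t=1: ready={A,C,D,G,H} → run D
t=2: ready={A,B,C,D,E,G,H} → run D
t=3: ready={A,B,C,D,E,G,H} → run D
t=4: ready={A,B,C,E,G,H} → run A
t=5: ready={A,B,C,E,F,G,H} → run F
t=6: ready={A,B,C,E,F,G,H} → run F
t=7: ready={A,B,C,E,G,H} → run A
t=8: ready={A,B,C,E,G,H} → run A
t=9: ready={A,B,C,E,G,H} → run A
t=10: ready={B,C,E,G,H} → run H
t=11: ready={B,C,E,G,H} → run H
t=12: ready={B,C,E,G,H} → run H
t=13: ready={B,C,E,G,H} → run H
t=14: ready={B,C,E,G,H} → run H
t=15: ready={B,C,E,G} → run B
t=16: ready={B,C,E,G} → run B
t=17: ready={B,C,E,G} → run B
t=18: ready={B,C,E,G} → run B
t=19: ready={C,E,G} → run E
t=20: ready={C,E,G} → run E
t=21: ready={C,E,G} → run E
t=22: ready={C,E,G} → run E
t=23: ready={C,G} → run C
t=24: ready={C,G} → run C
t=25: ready={C,G} → run C
t=26: ready={C,G} → run C
t=27: ready={C,G} → run C
t=28: ready={C,G} → run C
t=29: ready={C,G} → run C
t=30: ready={C,G} → run C
t=31: ready={G} → run G
t=32: ready={G} → run G
t=33: ready={G} → run G
t=34: ready={G} → run G
t=35: ready={G} → run G
t=36: (idle)
t=37: (idle)
t=38: (idle)
t=39: (idle)
t=40: (idle)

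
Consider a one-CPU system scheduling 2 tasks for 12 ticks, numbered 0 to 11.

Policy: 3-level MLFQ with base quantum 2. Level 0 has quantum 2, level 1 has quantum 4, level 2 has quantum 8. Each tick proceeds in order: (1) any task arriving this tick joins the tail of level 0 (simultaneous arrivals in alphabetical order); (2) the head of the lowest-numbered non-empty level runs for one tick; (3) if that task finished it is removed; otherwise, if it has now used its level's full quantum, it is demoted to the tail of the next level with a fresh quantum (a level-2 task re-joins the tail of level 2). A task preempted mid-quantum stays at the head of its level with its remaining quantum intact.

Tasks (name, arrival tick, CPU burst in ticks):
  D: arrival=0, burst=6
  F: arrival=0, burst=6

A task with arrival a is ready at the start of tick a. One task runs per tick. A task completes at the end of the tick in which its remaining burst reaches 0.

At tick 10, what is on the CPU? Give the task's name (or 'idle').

running at tick 10 = F

t=0: L0/L1/L2 = DF/-/- → run D
t=1: L0/L1/L2 = DF/-/- → run D
t=2: L0/L1/L2 = F/D/- → run F
t=3: L0/L1/L2 = F/D/- → run F
t=4: L0/L1/L2 = -/DF/- → run D
t=5: L0/L1/L2 = -/DF/- → run D
t=6: L0/L1/L2 = -/DF/- → run D
t=7: L0/L1/L2 = -/DF/- → run D
t=8: L0/L1/L2 = -/F/- → run F
t=9: L0/L1/L2 = -/F/- → run F
t=10: L0/L1/L2 = -/F/- → run F
t=11: L0/L1/L2 = -/F/- → run F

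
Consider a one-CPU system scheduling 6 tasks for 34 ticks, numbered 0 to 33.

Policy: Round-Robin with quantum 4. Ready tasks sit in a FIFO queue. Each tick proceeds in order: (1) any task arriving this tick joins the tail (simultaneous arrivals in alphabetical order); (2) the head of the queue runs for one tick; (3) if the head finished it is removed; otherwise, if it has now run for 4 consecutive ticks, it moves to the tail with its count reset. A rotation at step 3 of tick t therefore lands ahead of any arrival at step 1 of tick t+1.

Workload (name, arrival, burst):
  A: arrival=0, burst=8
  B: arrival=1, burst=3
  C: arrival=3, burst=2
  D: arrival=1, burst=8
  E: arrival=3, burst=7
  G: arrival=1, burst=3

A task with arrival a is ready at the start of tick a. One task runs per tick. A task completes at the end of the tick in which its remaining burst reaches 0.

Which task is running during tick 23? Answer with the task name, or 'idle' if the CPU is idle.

running at tick 23 = A

t=0: queue=[A] q_used=0 → run A
t=1: queue=[A,B,D,G] q_used=1 → run A
t=2: queue=[A,B,D,G] q_used=2 → run A
t=3: queue=[A,B,D,G,C,E] q_used=3 → run A
t=4: queue=[B,D,G,C,E,A] q_used=0 → run B
t=5: queue=[B,D,G,C,E,A] q_used=1 → run B
t=6: queue=[B,D,G,C,E,A] q_used=2 → run B
t=7: queue=[D,G,C,E,A] q_used=0 → run D
t=8: queue=[D,G,C,E,A] q_used=1 → run D
t=9: queue=[D,G,C,E,A] q_used=2 → run D
t=10: queue=[D,G,C,E,A] q_used=3 → run D
t=11: queue=[G,C,E,A,D] q_used=0 → run G
t=12: queue=[G,C,E,A,D] q_used=1 → run G
t=13: queue=[G,C,E,A,D] q_used=2 → run G
t=14: queue=[C,E,A,D] q_used=0 → run C
t=15: queue=[C,E,A,D] q_used=1 → run C
t=16: queue=[E,A,D] q_used=0 → run E
t=17: queue=[E,A,D] q_used=1 → run E
t=18: queue=[E,A,D] q_used=2 → run E
t=19: queue=[E,A,D] q_used=3 → run E
t=20: queue=[A,D,E] q_used=0 → run A
t=21: queue=[A,D,E] q_used=1 → run A
t=22: queue=[A,D,E] q_used=2 → run A
t=23: queue=[A,D,E] q_used=3 → run A
t=24: queue=[D,E] q_used=0 → run D
t=25: queue=[D,E] q_used=1 → run D
t=26: queue=[D,E] q_used=2 → run D
t=27: queue=[D,E] q_used=3 → run D
t=28: queue=[E] q_used=0 → run E
t=29: queue=[E] q_used=1 → run E
t=30: queue=[E] q_used=2 → run E
t=31: (idle)
t=32: (idle)
t=33: (idle)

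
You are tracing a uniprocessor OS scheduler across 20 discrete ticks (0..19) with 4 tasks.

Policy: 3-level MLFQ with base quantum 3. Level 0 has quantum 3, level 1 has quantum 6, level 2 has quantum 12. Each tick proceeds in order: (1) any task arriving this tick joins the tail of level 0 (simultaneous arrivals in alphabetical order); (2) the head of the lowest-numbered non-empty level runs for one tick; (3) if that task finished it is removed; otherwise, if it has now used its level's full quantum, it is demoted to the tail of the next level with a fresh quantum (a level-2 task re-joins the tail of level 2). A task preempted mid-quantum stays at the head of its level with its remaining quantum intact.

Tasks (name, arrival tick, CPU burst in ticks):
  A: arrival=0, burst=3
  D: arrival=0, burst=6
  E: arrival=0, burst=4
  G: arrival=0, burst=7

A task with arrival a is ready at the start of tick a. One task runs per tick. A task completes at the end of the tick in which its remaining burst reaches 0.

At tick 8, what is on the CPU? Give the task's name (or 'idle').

t=0: L0/L1/L2 = ADEG/-/- → run A
t=1: L0/L1/L2 = ADEG/-/- → run A
t=2: L0/L1/L2 = ADEG/-/- → run A
t=3: L0/L1/L2 = DEG/-/- → run D
t=4: L0/L1/L2 = DEG/-/- → run D
t=5: L0/L1/L2 = DEG/-/- → run D
t=6: L0/L1/L2 = EG/D/- → run E
t=7: L0/L1/L2 = EG/D/- → run E
t=8: L0/L1/L2 = EG/D/- → run E
t=9: L0/L1/L2 = G/DE/- → run G
t=10: L0/L1/L2 = G/DE/- → run G
t=11: L0/L1/L2 = G/DE/- → run G
t=12: L0/L1/L2 = -/DEG/- → run D
t=13: L0/L1/L2 = -/DEG/- → run D
t=14: L0/L1/L2 = -/DEG/- → run D
t=15: L0/L1/L2 = -/EG/- → run E
t=16: L0/L1/L2 = -/G/- → run G
t=17: L0/L1/L2 = -/G/- → run G
t=18: L0/L1/L2 = -/G/- → run G
t=19: L0/L1/L2 = -/G/- → run G

running at tick 8 = E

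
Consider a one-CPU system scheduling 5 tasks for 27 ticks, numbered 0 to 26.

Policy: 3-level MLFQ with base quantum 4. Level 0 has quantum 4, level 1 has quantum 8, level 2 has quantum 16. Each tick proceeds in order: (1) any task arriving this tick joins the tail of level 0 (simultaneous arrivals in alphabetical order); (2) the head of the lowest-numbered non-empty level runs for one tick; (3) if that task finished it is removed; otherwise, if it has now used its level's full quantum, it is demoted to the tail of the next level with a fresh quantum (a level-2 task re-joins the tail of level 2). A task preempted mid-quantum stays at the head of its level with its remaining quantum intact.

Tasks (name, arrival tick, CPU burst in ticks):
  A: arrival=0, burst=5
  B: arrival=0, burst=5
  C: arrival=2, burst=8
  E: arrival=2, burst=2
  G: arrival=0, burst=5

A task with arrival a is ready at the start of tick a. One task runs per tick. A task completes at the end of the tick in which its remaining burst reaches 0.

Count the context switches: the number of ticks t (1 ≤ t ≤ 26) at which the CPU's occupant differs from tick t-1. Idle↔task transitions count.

t=0: L0/L1/L2 = ABG/-/- → run A
t=1: L0/L1/L2 = ABG/-/- → run A
t=2: L0/L1/L2 = ABGCE/-/- → run A
t=3: L0/L1/L2 = ABGCE/-/- → run A
t=4: L0/L1/L2 = BGCE/A/- → run B
t=5: L0/L1/L2 = BGCE/A/- → run B
t=6: L0/L1/L2 = BGCE/A/- → run B
t=7: L0/L1/L2 = BGCE/A/- → run B
t=8: L0/L1/L2 = GCE/AB/- → run G
t=9: L0/L1/L2 = GCE/AB/- → run G
t=10: L0/L1/L2 = GCE/AB/- → run G
t=11: L0/L1/L2 = GCE/AB/- → run G
t=12: L0/L1/L2 = CE/ABG/- → run C
t=13: L0/L1/L2 = CE/ABG/- → run C
t=14: L0/L1/L2 = CE/ABG/- → run C
t=15: L0/L1/L2 = CE/ABG/- → run C
t=16: L0/L1/L2 = E/ABGC/- → run E
t=17: L0/L1/L2 = E/ABGC/- → run E
t=18: L0/L1/L2 = -/ABGC/- → run A
t=19: L0/L1/L2 = -/BGC/- → run B
t=20: L0/L1/L2 = -/GC/- → run G
t=21: L0/L1/L2 = -/C/- → run C
t=22: L0/L1/L2 = -/C/- → run C
t=23: L0/L1/L2 = -/C/- → run C
t=24: L0/L1/L2 = -/C/- → run C
t=25: (idle)
t=26: (idle)

context switches = 9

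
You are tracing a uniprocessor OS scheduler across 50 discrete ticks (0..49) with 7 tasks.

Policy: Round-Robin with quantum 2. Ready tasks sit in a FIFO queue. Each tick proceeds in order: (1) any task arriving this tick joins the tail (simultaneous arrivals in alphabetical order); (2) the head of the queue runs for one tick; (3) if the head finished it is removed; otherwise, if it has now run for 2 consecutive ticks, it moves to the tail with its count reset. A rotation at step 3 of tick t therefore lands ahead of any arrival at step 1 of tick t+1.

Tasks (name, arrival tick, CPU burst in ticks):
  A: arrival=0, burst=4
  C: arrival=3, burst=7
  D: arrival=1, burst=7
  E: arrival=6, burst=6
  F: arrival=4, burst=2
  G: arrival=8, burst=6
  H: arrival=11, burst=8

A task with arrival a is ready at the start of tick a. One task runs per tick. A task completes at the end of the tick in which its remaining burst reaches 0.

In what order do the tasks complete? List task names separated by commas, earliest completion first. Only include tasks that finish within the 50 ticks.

t=0: queue=[A] q_used=0 → run A
t=1: queue=[A,D] q_used=1 → run A
t=2: queue=[D,A] q_used=0 → run D
t=3: queue=[D,A,C] q_used=1 → run D
t=4: queue=[A,C,D,F] q_used=0 → run A
t=5: queue=[A,C,D,F] q_used=1 → run A
t=6: queue=[C,D,F,E] q_used=0 → run C
t=7: queue=[C,D,F,E] q_used=1 → run C
t=8: queue=[D,F,E,C,G] q_used=0 → run D
t=9: queue=[D,F,E,C,G] q_used=1 → run D
t=10: queue=[F,E,C,G,D] q_used=0 → run F
t=11: queue=[F,E,C,G,D,H] q_used=1 → run F
t=12: queue=[E,C,G,D,H] q_used=0 → run E
t=13: queue=[E,C,G,D,H] q_used=1 → run E
t=14: queue=[C,G,D,H,E] q_used=0 → run C
t=15: queue=[C,G,D,H,E] q_used=1 → run C
t=16: queue=[G,D,H,E,C] q_used=0 → run G
t=17: queue=[G,D,H,E,C] q_used=1 → run G
t=18: queue=[D,H,E,C,G] q_used=0 → run D
t=19: queue=[D,H,E,C,G] q_used=1 → run D
t=20: queue=[H,E,C,G,D] q_used=0 → run H
t=21: queue=[H,E,C,G,D] q_used=1 → run H
t=22: queue=[E,C,G,D,H] q_used=0 → run E
t=23: queue=[E,C,G,D,H] q_used=1 → run E
t=24: queue=[C,G,D,H,E] q_used=0 → run C
t=25: queue=[C,G,D,H,E] q_used=1 → run C
t=26: queue=[G,D,H,E,C] q_used=0 → run G
t=27: queue=[G,D,H,E,C] q_used=1 → run G
t=28: queue=[D,H,E,C,G] q_used=0 → run D
t=29: queue=[H,E,C,G] q_used=0 → run H
t=30: queue=[H,E,C,G] q_used=1 → run H
t=31: queue=[E,C,G,H] q_used=0 → run E
t=32: queue=[E,C,G,H] q_used=1 → run E
t=33: queue=[C,G,H] q_used=0 → run C
t=34: queue=[G,H] q_used=0 → run G
t=35: queue=[G,H] q_used=1 → run G
t=36: queue=[H] q_used=0 → run H
t=37: queue=[H] q_used=1 → run H
t=38: queue=[H] q_used=0 → run H
t=39: queue=[H] q_used=1 → run H
t=40: (idle)
t=41: (idle)
t=42: (idle)
t=43: (idle)
t=44: (idle)
t=45: (idle)
t=46: (idle)
t=47: (idle)
t=48: (idle)
t=49: (idle)

completion order = A, F, D, E, C, G, H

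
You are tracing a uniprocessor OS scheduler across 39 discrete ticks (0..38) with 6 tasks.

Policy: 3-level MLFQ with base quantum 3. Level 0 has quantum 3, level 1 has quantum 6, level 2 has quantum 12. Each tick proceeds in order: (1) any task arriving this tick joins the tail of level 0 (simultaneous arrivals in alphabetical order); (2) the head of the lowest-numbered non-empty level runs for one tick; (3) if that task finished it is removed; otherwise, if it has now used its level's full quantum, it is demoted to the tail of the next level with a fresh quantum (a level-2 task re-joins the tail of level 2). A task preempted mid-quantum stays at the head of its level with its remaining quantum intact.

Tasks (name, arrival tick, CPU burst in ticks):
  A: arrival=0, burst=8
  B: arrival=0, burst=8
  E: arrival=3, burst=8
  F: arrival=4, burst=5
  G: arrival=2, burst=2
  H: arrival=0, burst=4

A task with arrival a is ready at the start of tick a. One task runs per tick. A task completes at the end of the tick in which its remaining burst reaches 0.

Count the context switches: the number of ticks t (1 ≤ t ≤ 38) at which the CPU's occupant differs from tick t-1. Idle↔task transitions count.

t=0: L0/L1/L2 = ABH/-/- → run A
t=1: L0/L1/L2 = ABH/-/- → run A
t=2: L0/L1/L2 = ABHG/-/- → run A
t=3: L0/L1/L2 = BHGE/A/- → run B
t=4: L0/L1/L2 = BHGEF/A/- → run B
t=5: L0/L1/L2 = BHGEF/A/- → run B
t=6: L0/L1/L2 = HGEF/AB/- → run H
t=7: L0/L1/L2 = HGEF/AB/- → run H
t=8: L0/L1/L2 = HGEF/AB/- → run H
t=9: L0/L1/L2 = GEF/ABH/- → run G
t=10: L0/L1/L2 = GEF/ABH/- → run G
t=11: L0/L1/L2 = EF/ABH/- → run E
t=12: L0/L1/L2 = EF/ABH/- → run E
t=13: L0/L1/L2 = EF/ABH/- → run E
t=14: L0/L1/L2 = F/ABHE/- → run F
t=15: L0/L1/L2 = F/ABHE/- → run F
t=16: L0/L1/L2 = F/ABHE/- → run F
t=17: L0/L1/L2 = -/ABHEF/- → run A
t=18: L0/L1/L2 = -/ABHEF/- → run A
t=19: L0/L1/L2 = -/ABHEF/- → run A
t=20: L0/L1/L2 = -/ABHEF/- → run A
t=21: L0/L1/L2 = -/ABHEF/- → run A
t=22: L0/L1/L2 = -/BHEF/- → run B
t=23: L0/L1/L2 = -/BHEF/- → run B
t=24: L0/L1/L2 = -/BHEF/- → run B
t=25: L0/L1/L2 = -/BHEF/- → run B
t=26: L0/L1/L2 = -/BHEF/- → run B
t=27: L0/L1/L2 = -/HEF/- → run H
t=28: L0/L1/L2 = -/EF/- → run E
t=29: L0/L1/L2 = -/EF/- → run E
t=30: L0/L1/L2 = -/EF/- → run E
t=31: L0/L1/L2 = -/EF/- → run E
t=32: L0/L1/L2 = -/EF/- → run E
t=33: L0/L1/L2 = -/F/- → run F
t=34: L0/L1/L2 = -/F/- → run F
t=35: (idle)
t=36: (idle)
t=37: (idle)
t=38: (idle)

context switches = 11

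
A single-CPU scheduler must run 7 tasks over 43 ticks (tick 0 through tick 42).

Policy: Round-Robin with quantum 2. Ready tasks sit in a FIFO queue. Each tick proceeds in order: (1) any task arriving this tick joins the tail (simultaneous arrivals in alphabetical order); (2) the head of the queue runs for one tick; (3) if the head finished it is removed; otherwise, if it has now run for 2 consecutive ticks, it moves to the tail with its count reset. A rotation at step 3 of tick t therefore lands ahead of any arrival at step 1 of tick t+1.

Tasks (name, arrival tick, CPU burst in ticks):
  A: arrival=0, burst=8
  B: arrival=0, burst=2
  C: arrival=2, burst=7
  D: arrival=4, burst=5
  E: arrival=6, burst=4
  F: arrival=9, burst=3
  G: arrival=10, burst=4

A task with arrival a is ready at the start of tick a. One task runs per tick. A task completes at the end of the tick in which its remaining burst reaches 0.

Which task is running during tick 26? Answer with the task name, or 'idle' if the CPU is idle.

running at tick 26 = C

t=0: queue=[A,B] q_used=0 → run A
t=1: queue=[A,B] q_used=1 → run A
t=2: queue=[B,A,C] q_used=0 → run B
t=3: queue=[B,A,C] q_used=1 → run B
t=4: queue=[A,C,D] q_used=0 → run A
t=5: queue=[A,C,D] q_used=1 → run A
t=6: queue=[C,D,A,E] q_used=0 → run C
t=7: queue=[C,D,A,E] q_used=1 → run C
t=8: queue=[D,A,E,C] q_used=0 → run D
t=9: queue=[D,A,E,C,F] q_used=1 → run D
t=10: queue=[A,E,C,F,D,G] q_used=0 → run A
t=11: queue=[A,E,C,F,D,G] q_used=1 → run A
t=12: queue=[E,C,F,D,G,A] q_used=0 → run E
t=13: queue=[E,C,F,D,G,A] q_used=1 → run E
t=14: queue=[C,F,D,G,A,E] q_used=0 → run C
t=15: queue=[C,F,D,G,A,E] q_used=1 → run C
t=16: queue=[F,D,G,A,E,C] q_used=0 → run F
t=17: queue=[F,D,G,A,E,C] q_used=1 → run F
t=18: queue=[D,G,A,E,C,F] q_used=0 → run D
t=19: queue=[D,G,A,E,C,F] q_used=1 → run D
t=20: queue=[G,A,E,C,F,D] q_used=0 → run G
t=21: queue=[G,A,E,C,F,D] q_used=1 → run G
t=22: queue=[A,E,C,F,D,G] q_used=0 → run A
t=23: queue=[A,E,C,F,D,G] q_used=1 → run A
t=24: queue=[E,C,F,D,G] q_used=0 → run E
t=25: queue=[E,C,F,D,G] q_used=1 → run E
t=26: queue=[C,F,D,G] q_used=0 → run C
t=27: queue=[C,F,D,G] q_used=1 → run C
t=28: queue=[F,D,G,C] q_used=0 → run F
t=29: queue=[D,G,C] q_used=0 → run D
t=30: queue=[G,C] q_used=0 → run G
t=31: queue=[G,C] q_used=1 → run G
t=32: queue=[C] q_used=0 → run C
t=33: (idle)
t=34: (idle)
t=35: (idle)
t=36: (idle)
t=37: (idle)
t=38: (idle)
t=39: (idle)
t=40: (idle)
t=41: (idle)
t=42: (idle)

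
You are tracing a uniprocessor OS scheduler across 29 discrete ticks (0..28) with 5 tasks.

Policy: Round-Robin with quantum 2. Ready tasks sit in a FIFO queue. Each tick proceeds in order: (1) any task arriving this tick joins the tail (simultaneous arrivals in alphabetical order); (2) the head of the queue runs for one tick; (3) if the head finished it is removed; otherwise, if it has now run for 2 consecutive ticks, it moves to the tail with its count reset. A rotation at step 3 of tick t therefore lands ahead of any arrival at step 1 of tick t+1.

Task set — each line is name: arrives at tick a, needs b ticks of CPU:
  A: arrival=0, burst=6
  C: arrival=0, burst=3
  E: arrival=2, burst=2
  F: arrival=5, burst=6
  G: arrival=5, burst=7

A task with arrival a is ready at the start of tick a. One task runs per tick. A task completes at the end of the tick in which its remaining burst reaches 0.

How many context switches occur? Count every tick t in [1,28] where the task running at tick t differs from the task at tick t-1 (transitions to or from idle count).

t=0: queue=[A,C] q_used=0 → run A
t=1: queue=[A,C] q_used=1 → run A
t=2: queue=[C,A,E] q_used=0 → run C
t=3: queue=[C,A,E] q_used=1 → run C
t=4: queue=[A,E,C] q_used=0 → run A
t=5: queue=[A,E,C,F,G] q_used=1 → run A
t=6: queue=[E,C,F,G,A] q_used=0 → run E
t=7: queue=[E,C,F,G,A] q_used=1 → run E
t=8: queue=[C,F,G,A] q_used=0 → run C
t=9: queue=[F,G,A] q_used=0 → run F
t=10: queue=[F,G,A] q_used=1 → run F
t=11: queue=[G,A,F] q_used=0 → run G
t=12: queue=[G,A,F] q_used=1 → run G
t=13: queue=[A,F,G] q_used=0 → run A
t=14: queue=[A,F,G] q_used=1 → run A
t=15: queue=[F,G] q_used=0 → run F
t=16: queue=[F,G] q_used=1 → run F
t=17: queue=[G,F] q_used=0 → run G
t=18: queue=[G,F] q_used=1 → run G
t=19: queue=[F,G] q_used=0 → run F
t=20: queue=[F,G] q_used=1 → run F
t=21: queue=[G] q_used=0 → run G
t=22: queue=[G] q_used=1 → run G
t=23: queue=[G] q_used=0 → run G
t=24: (idle)
t=25: (idle)
t=26: (idle)
t=27: (idle)
t=28: (idle)

context switches = 12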